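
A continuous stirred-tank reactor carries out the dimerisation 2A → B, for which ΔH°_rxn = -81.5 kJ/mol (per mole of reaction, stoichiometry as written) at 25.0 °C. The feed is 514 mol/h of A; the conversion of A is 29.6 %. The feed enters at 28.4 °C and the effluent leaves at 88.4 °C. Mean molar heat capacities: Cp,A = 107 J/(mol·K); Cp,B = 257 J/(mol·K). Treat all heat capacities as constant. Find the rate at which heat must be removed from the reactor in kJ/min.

Q_out = 44.9 kJ/min

Extent of reaction ξ = 0.296 × 514 / 2 = 76.072 mol/h
Reaction term: ξ·ΔH°_rxn = 76.072 × -81.5 = -6199.9 kJ/h
Sensible, feed 28.4→25 °C: -186.99 kJ/h
Outlet flows (mol/h): A 361.86, B 76.072
Sensible, products 25→88.4 °C: 3694.3 kJ/h
Q = ΔH = -2692.6 kJ/h = -0.74794 kW
Heat removed = 44.877 kJ/min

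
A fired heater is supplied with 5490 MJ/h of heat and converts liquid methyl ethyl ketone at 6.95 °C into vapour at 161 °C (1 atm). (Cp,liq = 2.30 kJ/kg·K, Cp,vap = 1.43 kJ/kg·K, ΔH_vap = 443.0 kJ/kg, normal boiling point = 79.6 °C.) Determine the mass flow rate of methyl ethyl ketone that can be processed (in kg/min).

ṁ = 126 kg/min

Δh = 2.30×(79.6−6.95) + 443.0 + 1.43×(161−79.6) = 726.5 kJ/kg
Q = 5490 MJ/h = 1525 kJ/s = 91500 kJ/min
ṁ = Q/Δh = 91500 / 726.5 = 125.95 kg/min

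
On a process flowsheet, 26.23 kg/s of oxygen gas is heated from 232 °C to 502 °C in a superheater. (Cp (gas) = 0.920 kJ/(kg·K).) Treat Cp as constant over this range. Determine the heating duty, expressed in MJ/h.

Q = 23500 MJ/h

Q = ṁ·Cp·ΔT = 26.23 × 0.920 × (502 − 232) = 6515.5 kJ/s
Heating duty = 23456 MJ/h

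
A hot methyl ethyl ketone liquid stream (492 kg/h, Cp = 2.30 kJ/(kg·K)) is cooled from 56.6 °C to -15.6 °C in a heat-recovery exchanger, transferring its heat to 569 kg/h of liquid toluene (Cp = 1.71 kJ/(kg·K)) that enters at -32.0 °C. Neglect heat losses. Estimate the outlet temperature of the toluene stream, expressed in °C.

T_c,out = 52.0 °C

Heat released by hot stream: Q = 492 × 2.30 × (56.6 − -15.6) = 81702 kJ/h
Energy balance on cold side (adiabatic exchanger): Q = ṁ_c·Cp_c·(T_c,out − T_c,in)
T_c,out = -32.0 + 81702/(569 × 1.71) = 51.97 °C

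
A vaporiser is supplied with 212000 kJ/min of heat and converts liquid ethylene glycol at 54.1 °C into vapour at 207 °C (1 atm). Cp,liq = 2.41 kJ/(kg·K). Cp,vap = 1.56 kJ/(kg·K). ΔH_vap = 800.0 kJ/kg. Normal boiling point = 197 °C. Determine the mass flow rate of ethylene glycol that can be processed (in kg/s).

ṁ = 3.05 kg/s

Δh = 2.41×(197−54.1) + 800.0 + 1.56×(207−197) = 1160 kJ/kg
Q = 212000 kJ/min = 3533.3 kJ/s = 3533.3 kJ/s
ṁ = Q/Δh = 3533.3 / 1160 = 3.046 kg/s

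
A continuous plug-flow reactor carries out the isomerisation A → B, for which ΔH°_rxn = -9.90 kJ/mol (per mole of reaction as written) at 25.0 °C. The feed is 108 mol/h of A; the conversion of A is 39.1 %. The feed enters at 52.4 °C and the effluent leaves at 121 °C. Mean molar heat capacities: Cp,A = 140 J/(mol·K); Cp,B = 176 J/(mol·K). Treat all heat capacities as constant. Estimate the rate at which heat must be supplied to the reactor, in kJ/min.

Extent of reaction ξ = 0.391 × 108 = 42.228 mol/h
Reaction term: ξ·ΔH°_rxn = 42.228 × -9.90 = -418.06 kJ/h
Sensible, feed 52.4→25 °C: -414.29 kJ/h
Outlet flows (mol/h): A 65.772, B 42.228
Sensible, products 25→121 °C: 1597.5 kJ/h
Q = ΔH = 765.11 kJ/h = 0.21253 kW
Heat supplied = 12.752 kJ/min

Q_in = 12.8 kJ/min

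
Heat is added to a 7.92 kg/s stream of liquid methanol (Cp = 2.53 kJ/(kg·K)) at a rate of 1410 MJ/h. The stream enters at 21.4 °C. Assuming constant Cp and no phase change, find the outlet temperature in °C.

T_out = 40.9 °C

Q = 1410 MJ/h = 391.67 kJ/s
ΔT = Q/(ṁ·Cp) = 391.67/(7.92×2.53) = 19.547 K
T_out = 21.4 + 19.547 = 40.947 °C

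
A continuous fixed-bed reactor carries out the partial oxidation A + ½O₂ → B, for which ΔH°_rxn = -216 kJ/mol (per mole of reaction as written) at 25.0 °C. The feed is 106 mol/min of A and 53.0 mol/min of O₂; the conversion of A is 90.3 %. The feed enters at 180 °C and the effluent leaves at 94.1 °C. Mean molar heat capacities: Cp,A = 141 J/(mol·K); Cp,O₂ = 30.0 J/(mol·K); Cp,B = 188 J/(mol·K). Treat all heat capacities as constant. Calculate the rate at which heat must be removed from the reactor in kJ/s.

Q_out = 365 kJ/s

Extent of reaction ξ = 0.903 × 106 = 95.718 mol/min
Reaction term: ξ·ΔH°_rxn = 95.718 × -216 = -20675 kJ/min
Sensible, feed 180→25 °C: -2563.1 kJ/min
Outlet flows (mol/min): A 10.282, O₂ 5.141, B 95.718
Sensible, products 25→94.1 °C: 1354.3 kJ/min
Q = ΔH = -21884 kJ/min = -364.73 kW
Heat removed = 364.73 kJ/s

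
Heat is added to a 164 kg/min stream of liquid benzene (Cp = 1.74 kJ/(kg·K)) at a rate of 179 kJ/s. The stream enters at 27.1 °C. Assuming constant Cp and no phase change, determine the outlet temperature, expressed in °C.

Q = 179 kJ/s = 10740 kJ/min
ΔT = Q/(ṁ·Cp) = 10740/(164×1.74) = 37.637 K
T_out = 27.1 + 37.637 = 64.737 °C

T_out = 64.7 °C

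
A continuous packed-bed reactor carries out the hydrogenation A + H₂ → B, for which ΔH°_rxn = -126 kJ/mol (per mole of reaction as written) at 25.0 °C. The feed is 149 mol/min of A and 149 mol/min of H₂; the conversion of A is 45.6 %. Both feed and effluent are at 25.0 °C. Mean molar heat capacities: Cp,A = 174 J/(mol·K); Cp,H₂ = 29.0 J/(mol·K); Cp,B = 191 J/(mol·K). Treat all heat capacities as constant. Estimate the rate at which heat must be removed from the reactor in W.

Extent of reaction ξ = 0.456 × 149 = 67.944 mol/min
Reaction term: ξ·ΔH°_rxn = 67.944 × -126 = -8560.9 kJ/min
Q = ΔH = -8560.9 kJ/min = -142.68 kW
Heat removed = 142680 W

Q_out = 143000 W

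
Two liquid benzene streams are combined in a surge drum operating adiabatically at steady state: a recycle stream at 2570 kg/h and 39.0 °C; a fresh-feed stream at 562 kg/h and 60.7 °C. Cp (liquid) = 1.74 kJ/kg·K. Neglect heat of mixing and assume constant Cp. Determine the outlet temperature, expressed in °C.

T_out = 42.9 °C

Adiabatic, steady state ⇒ Σ ṁᵢCp,ᵢ(T_out − Tᵢ) = 0
Σ ṁᵢCp,ᵢTᵢ = 2570×1.74×39.0 + 562×1.74×60.7 = 233760
Σ ṁᵢCp,ᵢ = 2570×1.74 + 562×1.74 = 5449.7
T_out = 233760 / 5449.7 = 42.894 °C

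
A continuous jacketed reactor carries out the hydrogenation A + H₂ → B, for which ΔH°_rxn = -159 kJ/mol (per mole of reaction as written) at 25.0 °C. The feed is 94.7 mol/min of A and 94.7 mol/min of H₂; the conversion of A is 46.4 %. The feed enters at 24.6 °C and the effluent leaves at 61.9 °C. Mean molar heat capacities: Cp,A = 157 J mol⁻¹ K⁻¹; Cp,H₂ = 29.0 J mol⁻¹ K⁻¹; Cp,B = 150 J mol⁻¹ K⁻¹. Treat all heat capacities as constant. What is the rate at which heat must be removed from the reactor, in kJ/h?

Extent of reaction ξ = 0.464 × 94.7 = 43.941 mol/min
Reaction term: ξ·ΔH°_rxn = 43.941 × -159 = -6986.6 kJ/min
Sensible, feed 24.6→25 °C: 7.0457 kJ/min
Outlet flows (mol/min): A 50.759, H₂ 50.759, B 43.941
Sensible, products 25→61.9 °C: 591.59 kJ/min
Q = ΔH = -6387.9 kJ/min = -106.47 kW
Heat removed = 383280 kJ/h

Q_out = 383000 kJ/h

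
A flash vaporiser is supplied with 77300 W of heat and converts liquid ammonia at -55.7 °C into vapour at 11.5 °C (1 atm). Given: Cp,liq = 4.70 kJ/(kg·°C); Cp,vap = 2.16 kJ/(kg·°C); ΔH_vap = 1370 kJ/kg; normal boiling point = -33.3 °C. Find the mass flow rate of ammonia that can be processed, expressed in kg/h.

ṁ = 177 kg/h

Δh = 4.70×(-33.3−-55.7) + 1370 + 2.16×(11.5−-33.3) = 1572 kJ/kg
Q = 77300 W = 77.3 kJ/s = 278280 kJ/h
ṁ = Q/Δh = 278280 / 1572 = 177.02 kg/h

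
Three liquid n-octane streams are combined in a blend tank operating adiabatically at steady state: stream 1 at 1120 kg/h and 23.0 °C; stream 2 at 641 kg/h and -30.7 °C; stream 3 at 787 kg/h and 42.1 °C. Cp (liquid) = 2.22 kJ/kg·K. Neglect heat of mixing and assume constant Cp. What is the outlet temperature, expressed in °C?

Adiabatic, steady state ⇒ Σ ṁᵢCp,ᵢ(T_out − Tᵢ) = 0
T_out = Σ ṁᵢCp,ᵢTᵢ / Σ ṁᵢCp,ᵢ
      = 87055 / 5656.6 = 15.39 °C

T_out = 15.4 °C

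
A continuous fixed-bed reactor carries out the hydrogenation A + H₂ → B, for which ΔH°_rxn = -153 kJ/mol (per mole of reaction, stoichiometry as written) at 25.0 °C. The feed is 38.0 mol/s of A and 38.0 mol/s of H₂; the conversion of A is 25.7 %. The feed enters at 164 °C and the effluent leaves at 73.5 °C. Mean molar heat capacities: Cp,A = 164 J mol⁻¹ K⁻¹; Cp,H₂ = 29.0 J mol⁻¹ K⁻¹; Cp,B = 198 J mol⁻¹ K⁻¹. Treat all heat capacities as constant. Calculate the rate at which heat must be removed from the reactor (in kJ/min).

Q_out = 129000 kJ/min

Extent of reaction ξ = 0.257 × 38.0 = 9.766 mol/s
Reaction term: ξ·ΔH°_rxn = 9.766 × -153 = -1494.2 kJ/s
Sensible, feed 164→25 °C: -1019.4 kJ/s
Outlet flows (mol/s): A 28.234, H₂ 28.234, B 9.766
Sensible, products 25→73.5 °C: 358.07 kJ/s
Q = ΔH = -2155.6 kJ/s = -2155.6 kW
Heat removed = 129330 kJ/min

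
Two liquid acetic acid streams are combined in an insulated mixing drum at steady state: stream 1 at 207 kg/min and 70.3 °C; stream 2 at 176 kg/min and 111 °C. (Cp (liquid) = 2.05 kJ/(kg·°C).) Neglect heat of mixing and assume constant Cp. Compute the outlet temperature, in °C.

No heat crosses the boundary, so H_out = H_in.
Σ ṁᵢCp,ᵢTᵢ = 207×2.05×70.3 + 176×2.05×111 = 69881
Σ ṁᵢCp,ᵢ = 207×2.05 + 176×2.05 = 785.15
T_out = 69881 / 785.15 = 89.003 °C

T_out = 89.0 °C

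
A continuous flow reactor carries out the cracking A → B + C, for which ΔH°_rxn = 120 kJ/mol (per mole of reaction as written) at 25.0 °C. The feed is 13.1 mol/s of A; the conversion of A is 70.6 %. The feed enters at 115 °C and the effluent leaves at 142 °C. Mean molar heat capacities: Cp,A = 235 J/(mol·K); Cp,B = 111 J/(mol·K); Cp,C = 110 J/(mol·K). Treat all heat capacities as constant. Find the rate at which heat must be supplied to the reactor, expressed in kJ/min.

Extent of reaction ξ = 0.706 × 13.1 = 9.2486 mol/s
Reaction term: ξ·ΔH°_rxn = 9.2486 × 120 = 1109.8 kJ/s
Sensible, feed 115→25 °C: -277.06 kJ/s
Outlet flows (mol/s): A 3.8514, B 9.2486, C 9.2486
Sensible, products 25→142 °C: 345.04 kJ/s
Q = ΔH = 1177.8 kJ/s = 1177.8 kW
Heat supplied = 70668 kJ/min

Q_in = 70700 kJ/min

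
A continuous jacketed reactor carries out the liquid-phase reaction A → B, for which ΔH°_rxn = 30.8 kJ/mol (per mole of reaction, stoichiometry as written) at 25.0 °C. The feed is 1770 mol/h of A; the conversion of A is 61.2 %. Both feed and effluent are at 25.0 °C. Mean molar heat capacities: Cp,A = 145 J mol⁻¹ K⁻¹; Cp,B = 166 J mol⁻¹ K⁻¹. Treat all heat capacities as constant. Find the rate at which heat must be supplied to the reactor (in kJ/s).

Q_in = 9.27 kJ/s

Extent of reaction ξ = 0.612 × 1770 = 1083.2 mol/h
Reaction term: ξ·ΔH°_rxn = 1083.2 × 30.8 = 33364 kJ/h
Q = ΔH = 33364 kJ/h = 9.2677 kW
Heat supplied = 9.2677 kJ/s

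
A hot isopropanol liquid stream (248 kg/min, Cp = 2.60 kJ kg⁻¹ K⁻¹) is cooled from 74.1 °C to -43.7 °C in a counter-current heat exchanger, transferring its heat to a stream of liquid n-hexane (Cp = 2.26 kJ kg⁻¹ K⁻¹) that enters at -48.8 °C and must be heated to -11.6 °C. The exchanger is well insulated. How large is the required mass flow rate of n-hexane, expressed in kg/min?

Heat released by hot stream: Q = 248 × 2.60 × (74.1 − -43.7) = 75957 kJ/min
Energy balance on cold side (adiabatic exchanger): Q = ṁ_c·Cp_c·(T_c,out − T_c,in)
ṁ_c = 75957 / [2.26 × (-11.6 − -48.8)] = 903.48 kg/min

ṁ_c = 903 kg/min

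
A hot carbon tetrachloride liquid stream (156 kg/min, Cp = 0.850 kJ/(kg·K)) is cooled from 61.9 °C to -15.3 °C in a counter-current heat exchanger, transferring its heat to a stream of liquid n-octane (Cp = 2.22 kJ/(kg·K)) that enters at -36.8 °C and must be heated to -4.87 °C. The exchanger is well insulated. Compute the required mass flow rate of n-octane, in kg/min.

ṁ_c = 144 kg/min

Heat released by hot stream: Q = 156 × 0.850 × (61.9 − -15.3) = 10237 kJ/min
Energy balance on cold side (adiabatic exchanger): Q = ṁ_c·Cp_c·(T_c,out − T_c,in)
ṁ_c = 10237 / [2.22 × (-4.87 − -36.8)] = 144.41 kg/min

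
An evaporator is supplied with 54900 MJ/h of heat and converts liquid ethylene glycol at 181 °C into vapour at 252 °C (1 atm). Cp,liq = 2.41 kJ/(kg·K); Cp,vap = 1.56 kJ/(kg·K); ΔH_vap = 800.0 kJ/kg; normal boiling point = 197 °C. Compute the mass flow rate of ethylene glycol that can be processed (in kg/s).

ṁ = 16.5 kg/s

Δh = 2.41×(197−181) + 800.0 + 1.56×(252−197) = 924.36 kJ/kg
Q = 54900 MJ/h = 15250 kJ/s = 15250 kJ/s
ṁ = Q/Δh = 15250 / 924.36 = 16.498 kg/s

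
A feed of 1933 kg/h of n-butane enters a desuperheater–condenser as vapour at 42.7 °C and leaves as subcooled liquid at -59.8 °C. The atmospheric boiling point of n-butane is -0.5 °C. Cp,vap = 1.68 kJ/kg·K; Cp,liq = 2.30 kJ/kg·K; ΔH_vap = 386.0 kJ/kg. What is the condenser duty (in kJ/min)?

Q_c = 19200 kJ/min

vapour 42.7→-0.5 °C: -72.576 kJ/kg
condensation at -0.5 °C: -386 kJ/kg
liquid -0.5→-59.8 °C: -136.39 kJ/kg
Δh = -72.576 + -386 + -136.39 = -594.97 kJ/kg
Q = ṁ·Δh = 1933 kg/h × -594.97 kJ/kg = -1.1501e+06 kJ/h
|Q| = 319.46 kW = 19168 kJ/min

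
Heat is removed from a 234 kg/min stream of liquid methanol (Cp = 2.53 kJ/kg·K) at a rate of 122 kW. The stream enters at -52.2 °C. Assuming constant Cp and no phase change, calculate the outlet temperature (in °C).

T_out = -64.6 °C

Q = 122 kW = 7320 kJ/min
ΔT = Q/(ṁ·Cp) = 7320/(234×2.53) = 12.364 K
T_out = -52.2 − 12.364 = -64.564 °C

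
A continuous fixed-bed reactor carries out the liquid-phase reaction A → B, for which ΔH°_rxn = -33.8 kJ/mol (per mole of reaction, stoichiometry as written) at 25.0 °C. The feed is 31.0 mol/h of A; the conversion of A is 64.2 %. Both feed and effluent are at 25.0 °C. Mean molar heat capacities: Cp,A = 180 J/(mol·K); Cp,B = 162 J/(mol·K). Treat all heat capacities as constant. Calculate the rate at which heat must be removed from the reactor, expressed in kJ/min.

Q_out = 11.2 kJ/min

Extent of reaction ξ = 0.642 × 31.0 = 19.902 mol/h
Reaction term: ξ·ΔH°_rxn = 19.902 × -33.8 = -672.69 kJ/h
Q = ΔH = -672.69 kJ/h = -0.18686 kW
Heat removed = 11.211 kJ/min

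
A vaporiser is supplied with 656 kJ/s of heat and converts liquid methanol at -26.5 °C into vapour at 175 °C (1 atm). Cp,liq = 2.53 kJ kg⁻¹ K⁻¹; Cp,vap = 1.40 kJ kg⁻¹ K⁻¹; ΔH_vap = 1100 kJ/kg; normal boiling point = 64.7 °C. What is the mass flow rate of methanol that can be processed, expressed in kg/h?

ṁ = 1590 kg/h

Δh = 2.53×(64.7−-26.5) + 1100 + 1.40×(175−64.7) = 1485.2 kJ/kg
Q = 656 kJ/s = 656 kJ/s = 2.3616e+06 kJ/h
ṁ = Q/Δh = 2.3616e+06 / 1485.2 = 1590.1 kg/h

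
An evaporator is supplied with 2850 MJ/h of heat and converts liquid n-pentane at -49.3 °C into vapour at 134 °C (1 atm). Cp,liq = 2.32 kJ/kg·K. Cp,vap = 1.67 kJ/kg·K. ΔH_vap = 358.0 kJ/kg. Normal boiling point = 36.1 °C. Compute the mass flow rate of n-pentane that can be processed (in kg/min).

ṁ = 66.0 kg/min

Δh = 2.32×(36.1−-49.3) + 358.0 + 1.67×(134−36.1) = 719.62 kJ/kg
Q = 2850 MJ/h = 791.67 kJ/s = 47500 kJ/min
ṁ = Q/Δh = 47500 / 719.62 = 66.007 kg/min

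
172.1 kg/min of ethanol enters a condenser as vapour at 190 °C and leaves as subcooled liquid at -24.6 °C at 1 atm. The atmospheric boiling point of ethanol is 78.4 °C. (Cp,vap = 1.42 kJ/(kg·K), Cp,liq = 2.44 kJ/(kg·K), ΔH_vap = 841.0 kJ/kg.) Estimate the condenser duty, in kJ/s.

Q_c = 3590 kJ/s

vapour 190→78.4 °C: -158.47 kJ/kg
condensation at 78.4 °C: -841 kJ/kg
liquid 78.4→-24.6 °C: -251.32 kJ/kg
Δh = -158.47 + -841 + -251.32 = -1250.8 kJ/kg
Q = ṁ·Δh = 172.1 kg/min × -1250.8 kJ/kg = -215260 kJ/min
|Q| = 3587.7 kW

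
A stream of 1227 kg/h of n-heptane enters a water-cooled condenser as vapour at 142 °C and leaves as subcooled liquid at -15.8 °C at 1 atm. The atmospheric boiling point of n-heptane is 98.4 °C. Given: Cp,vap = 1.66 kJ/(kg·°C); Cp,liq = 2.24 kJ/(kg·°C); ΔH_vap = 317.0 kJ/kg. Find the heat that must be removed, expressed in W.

vapour 142→98.4 °C: -72.376 kJ/kg
condensation at 98.4 °C: -317 kJ/kg
liquid 98.4→-15.8 °C: -255.81 kJ/kg
Δh = -72.376 + -317 + -255.81 = -645.18 kJ/kg
Q = ṁ·Δh = 1227 kg/h × -645.18 kJ/kg = -791640 kJ/h
|Q| = 219.9 kW = 219900 W

Q_c = 220000 W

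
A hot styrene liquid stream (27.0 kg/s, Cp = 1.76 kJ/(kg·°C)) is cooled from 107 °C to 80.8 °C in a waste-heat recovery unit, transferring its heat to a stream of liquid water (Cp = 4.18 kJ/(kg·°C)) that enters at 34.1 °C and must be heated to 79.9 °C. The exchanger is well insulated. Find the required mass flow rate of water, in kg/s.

ṁ_c = 6.50 kg/s

Heat released by hot stream: Q = 27.0 × 1.76 × (107 − 80.8) = 1245 kJ/s
Energy balance on cold side (adiabatic exchanger): Q = ṁ_c·Cp_c·(T_c,out − T_c,in)
ṁ_c = 1245 / [4.18 × (79.9 − 34.1)] = 6.5033 kg/s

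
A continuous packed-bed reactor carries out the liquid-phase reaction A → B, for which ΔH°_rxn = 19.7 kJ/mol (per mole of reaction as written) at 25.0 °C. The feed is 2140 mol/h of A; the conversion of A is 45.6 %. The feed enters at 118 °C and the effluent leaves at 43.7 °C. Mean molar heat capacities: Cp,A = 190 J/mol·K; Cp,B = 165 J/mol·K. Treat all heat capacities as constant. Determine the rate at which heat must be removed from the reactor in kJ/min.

Extent of reaction ξ = 0.456 × 2140 = 975.84 mol/h
Reaction term: ξ·ΔH°_rxn = 975.84 × 19.7 = 19224 kJ/h
Sensible, feed 118→25 °C: -37814 kJ/h
Outlet flows (mol/h): A 1164.2, B 975.84
Sensible, products 25→43.7 °C: 7147.2 kJ/h
Q = ΔH = -11443 kJ/h = -3.1785 kW
Heat removed = 190.71 kJ/min

Q_out = 191 kJ/min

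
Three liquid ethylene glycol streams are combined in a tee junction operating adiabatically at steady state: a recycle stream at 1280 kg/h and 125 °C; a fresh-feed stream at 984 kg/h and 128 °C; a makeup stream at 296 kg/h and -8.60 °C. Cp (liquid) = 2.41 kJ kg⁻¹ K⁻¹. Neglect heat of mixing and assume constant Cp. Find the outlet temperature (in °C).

No heat crosses the boundary, so H_out = H_in.
T_out = Σ ṁᵢCp,ᵢTᵢ / Σ ṁᵢCp,ᵢ
      = 683010 / 6169.6 = 110.71 °C

T_out = 111 °C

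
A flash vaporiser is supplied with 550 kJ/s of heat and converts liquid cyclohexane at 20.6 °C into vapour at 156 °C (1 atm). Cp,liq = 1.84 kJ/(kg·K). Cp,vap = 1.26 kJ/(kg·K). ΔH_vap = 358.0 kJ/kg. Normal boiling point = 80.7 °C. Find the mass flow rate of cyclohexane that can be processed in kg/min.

Δh = 1.84×(80.7−20.6) + 358.0 + 1.26×(156−80.7) = 563.46 kJ/kg
Q = 550 kJ/s = 550 kJ/s = 33000 kJ/min
ṁ = Q/Δh = 33000 / 563.46 = 58.567 kg/min

ṁ = 58.6 kg/min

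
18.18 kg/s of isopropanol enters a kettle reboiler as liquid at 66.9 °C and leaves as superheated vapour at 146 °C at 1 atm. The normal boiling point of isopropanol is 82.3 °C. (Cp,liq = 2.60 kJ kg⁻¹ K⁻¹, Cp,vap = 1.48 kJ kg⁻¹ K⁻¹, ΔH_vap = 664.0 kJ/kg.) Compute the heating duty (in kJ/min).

liquid 66.9→82.3 °C: 40.04 kJ/kg
vaporisation at 82.3 °C: 664 kJ/kg
vapour 82.3→146 °C: 94.276 kJ/kg
Δh = 40.04 + 664 + 94.276 = 798.32 kJ/kg
Q = ṁ·Δh = 18.18 kg/s × 798.32 kJ/kg = 14513 kJ/s
|Q| = 14513 kW = 870800 kJ/min

Q = 871000 kJ/min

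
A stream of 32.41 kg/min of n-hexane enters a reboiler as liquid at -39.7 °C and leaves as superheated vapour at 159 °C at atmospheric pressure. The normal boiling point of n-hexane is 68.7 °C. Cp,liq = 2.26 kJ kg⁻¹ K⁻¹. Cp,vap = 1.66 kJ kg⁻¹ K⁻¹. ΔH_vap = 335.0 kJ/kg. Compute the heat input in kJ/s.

Q = 394 kJ/s

liquid -39.7→68.7 °C: 244.98 kJ/kg
vaporisation at 68.7 °C: 335 kJ/kg
vapour 68.7→159 °C: 149.9 kJ/kg
Δh = 244.98 + 335 + 149.9 = 729.88 kJ/kg
Q = ṁ·Δh = 32.41 kg/min × 729.88 kJ/kg = 23655 kJ/min
|Q| = 394.26 kW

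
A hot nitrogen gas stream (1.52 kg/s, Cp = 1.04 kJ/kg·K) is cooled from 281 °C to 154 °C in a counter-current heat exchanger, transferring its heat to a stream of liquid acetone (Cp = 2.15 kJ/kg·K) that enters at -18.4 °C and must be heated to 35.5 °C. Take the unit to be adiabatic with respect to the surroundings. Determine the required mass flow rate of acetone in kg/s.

Heat released by hot stream: Q = 1.52 × 1.04 × (281 − 154) = 200.76 kJ/s
Energy balance on cold side (adiabatic exchanger): Q = ṁ_c·Cp_c·(T_c,out − T_c,in)
ṁ_c = 200.76 / [2.15 × (35.5 − -18.4)] = 1.7324 kg/s

ṁ_c = 1.73 kg/s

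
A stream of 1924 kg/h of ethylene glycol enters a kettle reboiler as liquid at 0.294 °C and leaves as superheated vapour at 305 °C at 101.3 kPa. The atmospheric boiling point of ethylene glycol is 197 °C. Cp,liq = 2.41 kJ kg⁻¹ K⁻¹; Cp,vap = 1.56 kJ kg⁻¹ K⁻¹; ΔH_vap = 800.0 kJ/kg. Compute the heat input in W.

liquid 0.294→197 °C: 474.06 kJ/kg
vaporisation at 197 °C: 800 kJ/kg
vapour 197→305 °C: 168.48 kJ/kg
Δh = 474.06 + 800 + 168.48 = 1442.5 kJ/kg
Q = ṁ·Δh = 1924 kg/h × 1442.5 kJ/kg = 2.7754e+06 kJ/h
|Q| = 770.96 kW = 770960 W

Q = 771000 W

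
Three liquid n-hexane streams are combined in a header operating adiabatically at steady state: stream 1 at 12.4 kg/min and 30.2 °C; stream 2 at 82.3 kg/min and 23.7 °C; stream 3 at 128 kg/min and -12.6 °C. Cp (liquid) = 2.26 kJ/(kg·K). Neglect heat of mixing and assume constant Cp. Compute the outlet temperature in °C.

T_out = 3.20 °C

No heat crosses the boundary, so H_out = H_in.
Σ ṁᵢCp,ᵢTᵢ = 12.4×2.26×30.2 + 82.3×2.26×23.7 + 128×2.26×-12.6 = 1609.5
Σ ṁᵢCp,ᵢ = 12.4×2.26 + 82.3×2.26 + 128×2.26 = 503.3
T_out = 1609.5 / 503.3 = 3.198 °C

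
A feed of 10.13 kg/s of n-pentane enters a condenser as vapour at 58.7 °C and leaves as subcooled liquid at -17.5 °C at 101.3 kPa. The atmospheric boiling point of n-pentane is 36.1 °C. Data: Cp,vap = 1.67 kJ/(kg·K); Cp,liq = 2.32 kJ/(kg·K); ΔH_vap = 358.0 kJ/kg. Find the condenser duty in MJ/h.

vapour 58.7→36.1 °C: -37.742 kJ/kg
condensation at 36.1 °C: -358 kJ/kg
liquid 36.1→-17.5 °C: -124.35 kJ/kg
Δh = -37.742 + -358 + -124.35 = -520.09 kJ/kg
Q = ṁ·Δh = 10.13 kg/s × -520.09 kJ/kg = -5268.6 kJ/s
|Q| = 5268.6 kW = 18967 MJ/h

Q_c = 19000 MJ/h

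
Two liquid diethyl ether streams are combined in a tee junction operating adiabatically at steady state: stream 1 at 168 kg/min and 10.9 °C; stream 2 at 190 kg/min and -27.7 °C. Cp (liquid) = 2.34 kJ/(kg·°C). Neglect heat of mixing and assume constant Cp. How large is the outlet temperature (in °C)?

Adiabatic, steady state ⇒ Σ ṁᵢCp,ᵢ(T_out − Tᵢ) = 0
T_out = Σ ṁᵢCp,ᵢTᵢ / Σ ṁᵢCp,ᵢ
      = -8030.4 / 837.72 = -9.586 °C

T_out = -9.59 °C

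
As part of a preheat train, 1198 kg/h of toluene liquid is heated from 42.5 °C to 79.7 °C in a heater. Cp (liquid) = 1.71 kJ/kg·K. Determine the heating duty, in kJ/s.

Q = 21.2 kJ/s

Q = ṁ·Cp·ΔT = 1198 × 1.71 × (79.7 − 42.5) = 76207 kJ/h
Converting: 76207 / 3600 s = 21.169 kW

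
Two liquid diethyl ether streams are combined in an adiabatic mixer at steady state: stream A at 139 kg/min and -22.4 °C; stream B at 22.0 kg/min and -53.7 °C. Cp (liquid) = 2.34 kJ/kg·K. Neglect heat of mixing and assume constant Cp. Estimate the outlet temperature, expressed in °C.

T_out = -26.7 °C

Energy balance with Q = 0: Σ ṁᵢCp,ᵢ(T_out − Tᵢ) = 0
T_out = Σ ṁᵢCp,ᵢTᵢ / Σ ṁᵢCp,ᵢ
      = -10050 / 376.74 = -26.677 °C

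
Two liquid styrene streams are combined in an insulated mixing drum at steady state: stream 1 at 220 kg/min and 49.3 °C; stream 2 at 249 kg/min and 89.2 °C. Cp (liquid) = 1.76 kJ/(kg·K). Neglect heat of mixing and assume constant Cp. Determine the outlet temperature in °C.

T_out = 70.5 °C

No heat crosses the boundary, so H_out = H_in.
T_out = Σ ṁᵢCp,ᵢTᵢ / Σ ṁᵢCp,ᵢ
      = 58180 / 825.44 = 70.484 °C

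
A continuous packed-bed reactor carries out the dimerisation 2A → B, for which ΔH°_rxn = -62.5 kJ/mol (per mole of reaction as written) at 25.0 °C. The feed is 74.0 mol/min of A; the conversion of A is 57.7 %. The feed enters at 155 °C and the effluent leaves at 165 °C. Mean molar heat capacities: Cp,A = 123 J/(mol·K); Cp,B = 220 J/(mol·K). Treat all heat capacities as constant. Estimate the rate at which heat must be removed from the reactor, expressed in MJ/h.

Q_out = 79.3 MJ/h

Extent of reaction ξ = 0.577 × 74.0 / 2 = 21.349 mol/min
Reaction term: ξ·ΔH°_rxn = 21.349 × -62.5 = -1334.3 kJ/min
Sensible, feed 155→25 °C: -1183.3 kJ/min
Outlet flows (mol/min): A 31.302, B 21.349
Sensible, products 25→165 °C: 1196.6 kJ/min
Q = ΔH = -1321 kJ/min = -22.017 kW
Heat removed = 79.26 MJ/h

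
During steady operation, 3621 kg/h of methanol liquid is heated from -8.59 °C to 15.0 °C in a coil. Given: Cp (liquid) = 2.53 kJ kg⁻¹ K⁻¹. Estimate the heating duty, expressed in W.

Q = ṁ·Cp·ΔT = 3621 × 2.53 × (15.0 − -8.59) = 216110 kJ/h
Converting: 216110 / 3600 s = 60.031 kW
Heating duty = 60031 W

Q = 60000 W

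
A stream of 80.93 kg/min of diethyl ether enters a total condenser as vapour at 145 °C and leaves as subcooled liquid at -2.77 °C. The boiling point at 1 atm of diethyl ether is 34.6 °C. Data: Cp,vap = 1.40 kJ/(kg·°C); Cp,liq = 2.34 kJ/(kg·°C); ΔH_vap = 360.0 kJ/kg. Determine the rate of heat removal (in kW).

vapour 145→34.6 °C: -154.56 kJ/kg
condensation at 34.6 °C: -360 kJ/kg
liquid 34.6→-2.77 °C: -87.446 kJ/kg
Δh = -154.56 + -360 + -87.446 = -602.01 kJ/kg
Q = ṁ·Δh = 80.93 kg/min × -602.01 kJ/kg = -48720 kJ/min
|Q| = 812.01 kW

Q_c = 812 kW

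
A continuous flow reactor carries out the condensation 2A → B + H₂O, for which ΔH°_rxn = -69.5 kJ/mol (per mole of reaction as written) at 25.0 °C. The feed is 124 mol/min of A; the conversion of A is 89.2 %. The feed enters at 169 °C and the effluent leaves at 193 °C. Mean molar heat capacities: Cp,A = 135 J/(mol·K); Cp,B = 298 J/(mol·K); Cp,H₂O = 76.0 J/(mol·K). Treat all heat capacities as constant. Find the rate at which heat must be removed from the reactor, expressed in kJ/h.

Q_out = 149000 kJ/h

Extent of reaction ξ = 0.892 × 124 / 2 = 55.304 mol/min
Reaction term: ξ·ΔH°_rxn = 55.304 × -69.5 = -3843.6 kJ/min
Sensible, feed 169→25 °C: -2410.6 kJ/min
Outlet flows (mol/min): A 13.392, B 55.304, H₂O 55.304
Sensible, products 25→193 °C: 3778.6 kJ/min
Q = ΔH = -2475.6 kJ/min = -41.26 kW
Heat removed = 148540 kJ/h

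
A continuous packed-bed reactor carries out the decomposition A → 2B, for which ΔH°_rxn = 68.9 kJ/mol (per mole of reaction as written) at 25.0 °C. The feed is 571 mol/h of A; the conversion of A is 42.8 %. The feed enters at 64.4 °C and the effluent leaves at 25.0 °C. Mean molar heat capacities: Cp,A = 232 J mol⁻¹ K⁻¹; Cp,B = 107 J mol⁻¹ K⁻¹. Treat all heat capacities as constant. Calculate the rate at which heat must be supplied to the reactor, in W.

Q_in = 3230 W

Extent of reaction ξ = 0.428 × 571 = 244.39 mol/h
Reaction term: ξ·ΔH°_rxn = 244.39 × 68.9 = 16838 kJ/h
Sensible, feed 64.4→25 °C: -5219.4 kJ/h
Outlet flows (mol/h): A 326.61, B 488.78
Sensible, products 25→25.0 °C: 0 kJ/h
Q = ΔH = 11619 kJ/h = 3.2275 kW
Heat supplied = 3227.5 W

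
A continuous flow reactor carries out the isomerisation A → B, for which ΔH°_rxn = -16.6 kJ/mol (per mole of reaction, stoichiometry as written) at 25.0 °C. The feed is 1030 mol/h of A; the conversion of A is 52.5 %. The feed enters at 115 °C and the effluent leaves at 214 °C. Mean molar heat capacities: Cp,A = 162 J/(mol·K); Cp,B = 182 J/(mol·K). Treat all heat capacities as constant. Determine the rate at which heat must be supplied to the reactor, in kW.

Q_in = 2.66 kW

Extent of reaction ξ = 0.525 × 1030 = 540.75 mol/h
Reaction term: ξ·ΔH°_rxn = 540.75 × -16.6 = -8976.5 kJ/h
Sensible, feed 115→25 °C: -15017 kJ/h
Outlet flows (mol/h): A 489.25, B 540.75
Sensible, products 25→214 °C: 33581 kJ/h
Q = ΔH = 9586.7 kJ/h = 2.663 kW
Heat supplied = 2.663 kW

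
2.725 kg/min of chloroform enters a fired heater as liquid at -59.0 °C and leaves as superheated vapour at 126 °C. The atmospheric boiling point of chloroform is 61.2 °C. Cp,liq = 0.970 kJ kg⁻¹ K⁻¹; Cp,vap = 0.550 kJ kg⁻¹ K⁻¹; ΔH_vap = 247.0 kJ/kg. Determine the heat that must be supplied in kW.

liquid -59.0→61.2 °C: 116.59 kJ/kg
vaporisation at 61.2 °C: 247 kJ/kg
vapour 61.2→126 °C: 35.64 kJ/kg
Δh = 116.59 + 247 + 35.64 = 399.23 kJ/kg
Q = ṁ·Δh = 2.725 kg/min × 399.23 kJ/kg = 1087.9 kJ/min
|Q| = 18.132 kW

Q = 18.1 kW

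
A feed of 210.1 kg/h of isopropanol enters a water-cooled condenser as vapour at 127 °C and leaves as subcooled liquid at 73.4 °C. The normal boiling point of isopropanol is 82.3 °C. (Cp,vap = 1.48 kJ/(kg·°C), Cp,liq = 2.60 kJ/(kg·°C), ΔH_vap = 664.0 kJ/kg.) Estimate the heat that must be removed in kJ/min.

vapour 127→82.3 °C: -66.156 kJ/kg
condensation at 82.3 °C: -664 kJ/kg
liquid 82.3→73.4 °C: -23.14 kJ/kg
Δh = -66.156 + -664 + -23.14 = -753.3 kJ/kg
Q = ṁ·Δh = 210.1 kg/h × -753.3 kJ/kg = -158270 kJ/h
|Q| = 43.963 kW = 2637.8 kJ/min

Q_c = 2640 kJ/min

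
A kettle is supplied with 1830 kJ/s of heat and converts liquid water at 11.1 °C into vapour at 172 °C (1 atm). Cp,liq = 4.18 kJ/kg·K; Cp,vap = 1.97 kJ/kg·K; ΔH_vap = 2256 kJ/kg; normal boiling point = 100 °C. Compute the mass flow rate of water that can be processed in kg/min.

ṁ = 39.6 kg/min

Δh = 4.18×(100−11.1) + 2256 + 1.97×(172−100) = 2769.4 kJ/kg
Q = 1830 kJ/s = 1830 kJ/s = 109800 kJ/min
ṁ = Q/Δh = 109800 / 2769.4 = 39.647 kg/min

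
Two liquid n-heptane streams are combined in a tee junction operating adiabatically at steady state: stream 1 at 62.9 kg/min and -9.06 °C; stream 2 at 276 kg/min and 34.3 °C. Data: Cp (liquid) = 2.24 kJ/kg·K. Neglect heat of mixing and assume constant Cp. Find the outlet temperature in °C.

T_out = 26.3 °C

No heat crosses the boundary, so H_out = H_in.
Σ ṁᵢCp,ᵢTᵢ = 62.9×2.24×-9.06 + 276×2.24×34.3 = 19929
Σ ṁᵢCp,ᵢ = 62.9×2.24 + 276×2.24 = 759.14
T_out = 19929 / 759.14 = 26.252 °C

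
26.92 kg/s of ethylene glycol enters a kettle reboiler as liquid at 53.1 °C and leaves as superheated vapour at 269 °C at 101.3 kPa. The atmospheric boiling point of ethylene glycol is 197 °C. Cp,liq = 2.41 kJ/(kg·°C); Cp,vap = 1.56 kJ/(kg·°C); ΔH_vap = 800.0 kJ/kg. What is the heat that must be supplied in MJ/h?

Q = 122000 MJ/h

liquid 53.1→197 °C: 346.8 kJ/kg
vaporisation at 197 °C: 800 kJ/kg
vapour 197→269 °C: 112.32 kJ/kg
Δh = 346.8 + 800 + 112.32 = 1259.1 kJ/kg
Q = ṁ·Δh = 26.92 kg/s × 1259.1 kJ/kg = 33895 kJ/s
|Q| = 33895 kW = 122020 MJ/h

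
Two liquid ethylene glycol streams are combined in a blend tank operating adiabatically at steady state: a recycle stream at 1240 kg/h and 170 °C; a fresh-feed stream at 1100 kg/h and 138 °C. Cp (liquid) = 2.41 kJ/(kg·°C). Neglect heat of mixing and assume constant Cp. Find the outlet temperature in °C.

T_out = 155 °C

Adiabatic, steady state ⇒ Σ ṁᵢCp,ᵢ(T_out − Tᵢ) = 0
T_out = Σ ṁᵢCp,ᵢTᵢ / Σ ṁᵢCp,ᵢ
      = 873870 / 5639.4 = 154.96 °C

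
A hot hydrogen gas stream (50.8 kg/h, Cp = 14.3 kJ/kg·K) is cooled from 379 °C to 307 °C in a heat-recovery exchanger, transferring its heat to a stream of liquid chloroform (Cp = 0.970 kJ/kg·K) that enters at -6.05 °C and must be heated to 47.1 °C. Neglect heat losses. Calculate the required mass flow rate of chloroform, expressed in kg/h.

ṁ_c = 1010 kg/h

Heat released by hot stream: Q = 50.8 × 14.3 × (379 − 307) = 52304 kJ/h
Energy balance on cold side (adiabatic exchanger): Q = ṁ_c·Cp_c·(T_c,out − T_c,in)
ṁ_c = 52304 / [0.970 × (47.1 − -6.05)] = 1014.5 kg/h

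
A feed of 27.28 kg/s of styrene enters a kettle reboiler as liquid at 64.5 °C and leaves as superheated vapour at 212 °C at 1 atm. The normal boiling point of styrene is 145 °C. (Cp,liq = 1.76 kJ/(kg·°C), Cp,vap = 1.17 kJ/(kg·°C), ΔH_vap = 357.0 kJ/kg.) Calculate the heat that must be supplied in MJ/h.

Q = 56700 MJ/h

liquid 64.5→145 °C: 141.68 kJ/kg
vaporisation at 145 °C: 357 kJ/kg
vapour 145→212 °C: 78.39 kJ/kg
Δh = 141.68 + 357 + 78.39 = 577.07 kJ/kg
Q = ṁ·Δh = 27.28 kg/s × 577.07 kJ/kg = 15742 kJ/s
|Q| = 15742 kW = 56673 MJ/h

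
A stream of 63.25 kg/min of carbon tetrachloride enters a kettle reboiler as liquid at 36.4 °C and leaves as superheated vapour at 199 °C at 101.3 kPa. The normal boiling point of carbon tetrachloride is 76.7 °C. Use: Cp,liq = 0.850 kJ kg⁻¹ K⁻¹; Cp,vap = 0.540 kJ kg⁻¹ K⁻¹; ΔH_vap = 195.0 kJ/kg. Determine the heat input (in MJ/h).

liquid 36.4→76.7 °C: 34.255 kJ/kg
vaporisation at 76.7 °C: 195 kJ/kg
vapour 76.7→199 °C: 66.042 kJ/kg
Δh = 34.255 + 195 + 66.042 = 295.3 kJ/kg
Q = ṁ·Δh = 63.25 kg/min × 295.3 kJ/kg = 18678 kJ/min
|Q| = 311.29 kW = 1120.7 MJ/h

Q = 1120 MJ/h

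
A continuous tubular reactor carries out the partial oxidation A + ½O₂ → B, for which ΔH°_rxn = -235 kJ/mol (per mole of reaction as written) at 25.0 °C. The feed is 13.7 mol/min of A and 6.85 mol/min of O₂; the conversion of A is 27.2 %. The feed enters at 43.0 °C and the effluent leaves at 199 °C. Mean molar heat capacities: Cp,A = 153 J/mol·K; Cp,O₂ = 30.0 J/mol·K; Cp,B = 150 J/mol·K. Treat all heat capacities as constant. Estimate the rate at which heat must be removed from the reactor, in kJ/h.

Extent of reaction ξ = 0.272 × 13.7 = 3.7264 mol/min
Reaction term: ξ·ΔH°_rxn = 3.7264 × -235 = -875.7 kJ/min
Sensible, feed 43.0→25 °C: -41.429 kJ/min
Outlet flows (mol/min): A 9.9736, O₂ 4.9868, B 3.7264
Sensible, products 25→199 °C: 388.81 kJ/min
Q = ΔH = -528.33 kJ/min = -8.8054 kW
Heat removed = 31700 kJ/h

Q_out = 31700 kJ/h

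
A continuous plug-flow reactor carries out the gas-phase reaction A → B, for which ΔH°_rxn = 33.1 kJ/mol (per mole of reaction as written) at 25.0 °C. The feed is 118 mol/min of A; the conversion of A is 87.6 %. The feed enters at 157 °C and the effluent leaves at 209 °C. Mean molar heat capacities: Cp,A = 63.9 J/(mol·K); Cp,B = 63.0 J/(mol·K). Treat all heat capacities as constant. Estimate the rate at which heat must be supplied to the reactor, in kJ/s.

Extent of reaction ξ = 0.876 × 118 = 103.37 mol/min
Reaction term: ξ·ΔH°_rxn = 103.37 × 33.1 = 3421.5 kJ/min
Sensible, feed 157→25 °C: -995.31 kJ/min
Outlet flows (mol/min): A 14.632, B 103.37
Sensible, products 25→209 °C: 1370.3 kJ/min
Q = ΔH = 3796.5 kJ/min = 63.274 kW
Heat supplied = 63.274 kJ/s

Q_in = 63.3 kJ/s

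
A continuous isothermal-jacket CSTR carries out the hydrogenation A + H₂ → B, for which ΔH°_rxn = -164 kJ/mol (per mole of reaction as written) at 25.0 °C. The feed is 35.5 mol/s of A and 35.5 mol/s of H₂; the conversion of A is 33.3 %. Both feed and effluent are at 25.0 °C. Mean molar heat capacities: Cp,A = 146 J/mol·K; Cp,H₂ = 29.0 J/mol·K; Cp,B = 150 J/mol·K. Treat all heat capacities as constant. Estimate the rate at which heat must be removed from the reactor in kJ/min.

Extent of reaction ξ = 0.333 × 35.5 = 11.822 mol/s
Reaction term: ξ·ΔH°_rxn = 11.822 × -164 = -1938.7 kJ/s
Q = ΔH = -1938.7 kJ/s = -1938.7 kW
Heat removed = 116320 kJ/min

Q_out = 116000 kJ/min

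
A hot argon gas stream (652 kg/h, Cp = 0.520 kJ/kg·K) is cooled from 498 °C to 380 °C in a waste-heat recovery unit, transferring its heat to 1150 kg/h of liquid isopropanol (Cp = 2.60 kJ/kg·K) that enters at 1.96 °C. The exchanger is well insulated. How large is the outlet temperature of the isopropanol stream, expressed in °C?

Heat released by hot stream: Q = 652 × 0.520 × (498 − 380) = 40007 kJ/h
Energy balance on cold side (adiabatic exchanger): Q = ṁ_c·Cp_c·(T_c,out − T_c,in)
T_c,out = 1.96 + 40007/(1150 × 2.60) = 15.34 °C

T_c,out = 15.3 °C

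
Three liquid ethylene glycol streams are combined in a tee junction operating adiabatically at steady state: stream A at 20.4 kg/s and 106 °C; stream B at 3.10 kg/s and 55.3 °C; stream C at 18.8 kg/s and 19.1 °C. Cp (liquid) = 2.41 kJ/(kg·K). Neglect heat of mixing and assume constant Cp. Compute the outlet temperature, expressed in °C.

No heat crosses the boundary, so H_out = H_in.
T_out = Σ ṁᵢCp,ᵢTᵢ / Σ ṁᵢCp,ᵢ
      = 6489.9 / 101.94 = 63.662 °C

T_out = 63.7 °C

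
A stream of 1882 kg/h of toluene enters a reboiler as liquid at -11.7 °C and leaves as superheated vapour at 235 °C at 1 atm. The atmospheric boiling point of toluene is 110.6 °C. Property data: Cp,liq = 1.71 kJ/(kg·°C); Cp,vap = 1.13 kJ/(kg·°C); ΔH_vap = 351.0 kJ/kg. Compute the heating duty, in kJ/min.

Q = 22000 kJ/min

liquid -11.7→110.6 °C: 209.13 kJ/kg
vaporisation at 110.6 °C: 351 kJ/kg
vapour 110.6→235 °C: 140.57 kJ/kg
Δh = 209.13 + 351 + 140.57 = 700.7 kJ/kg
Q = ṁ·Δh = 1882 kg/h × 700.7 kJ/kg = 1.3187e+06 kJ/h
|Q| = 366.31 kW = 21979 kJ/min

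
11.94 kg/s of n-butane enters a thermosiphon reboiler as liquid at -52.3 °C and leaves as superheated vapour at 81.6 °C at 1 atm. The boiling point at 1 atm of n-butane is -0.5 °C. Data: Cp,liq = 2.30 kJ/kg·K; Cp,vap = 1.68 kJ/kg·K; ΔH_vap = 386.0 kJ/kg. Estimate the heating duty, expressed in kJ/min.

liquid -52.3→-0.5 °C: 119.14 kJ/kg
vaporisation at -0.5 °C: 386 kJ/kg
vapour -0.5→81.6 °C: 137.93 kJ/kg
Δh = 119.14 + 386 + 137.93 = 643.07 kJ/kg
Q = ṁ·Δh = 11.94 kg/s × 643.07 kJ/kg = 7678.2 kJ/s
|Q| = 7678.2 kW = 460690 kJ/min

Q = 461000 kJ/min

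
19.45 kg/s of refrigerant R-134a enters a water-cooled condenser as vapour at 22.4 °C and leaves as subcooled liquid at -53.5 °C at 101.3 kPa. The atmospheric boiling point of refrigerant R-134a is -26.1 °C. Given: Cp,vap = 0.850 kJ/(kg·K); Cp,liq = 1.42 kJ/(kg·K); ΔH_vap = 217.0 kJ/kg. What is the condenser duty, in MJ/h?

vapour 22.4→-26.1 °C: -41.225 kJ/kg
condensation at -26.1 °C: -217 kJ/kg
liquid -26.1→-53.5 °C: -38.908 kJ/kg
Δh = -41.225 + -217 + -38.908 = -297.13 kJ/kg
Q = ṁ·Δh = 19.45 kg/s × -297.13 kJ/kg = -5779.2 kJ/s
|Q| = 5779.2 kW = 20805 MJ/h

Q_c = 20800 MJ/h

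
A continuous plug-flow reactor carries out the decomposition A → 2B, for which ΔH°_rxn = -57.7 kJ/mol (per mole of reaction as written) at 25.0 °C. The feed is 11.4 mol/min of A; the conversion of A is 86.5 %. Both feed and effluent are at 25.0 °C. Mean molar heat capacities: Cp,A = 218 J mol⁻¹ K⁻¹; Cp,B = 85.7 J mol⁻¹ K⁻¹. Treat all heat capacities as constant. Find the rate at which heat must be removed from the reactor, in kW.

Extent of reaction ξ = 0.865 × 11.4 = 9.861 mol/min
Reaction term: ξ·ΔH°_rxn = 9.861 × -57.7 = -568.98 kJ/min
Q = ΔH = -568.98 kJ/min = -9.483 kW
Heat removed = 9.483 kW

Q_out = 9.48 kW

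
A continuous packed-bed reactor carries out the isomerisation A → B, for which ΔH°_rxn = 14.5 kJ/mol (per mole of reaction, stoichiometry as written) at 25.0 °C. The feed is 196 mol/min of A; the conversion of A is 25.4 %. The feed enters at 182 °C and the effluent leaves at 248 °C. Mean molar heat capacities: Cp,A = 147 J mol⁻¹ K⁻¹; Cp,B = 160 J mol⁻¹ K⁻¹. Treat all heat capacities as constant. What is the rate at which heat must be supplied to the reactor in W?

Extent of reaction ξ = 0.254 × 196 = 49.784 mol/min
Reaction term: ξ·ΔH°_rxn = 49.784 × 14.5 = 721.87 kJ/min
Sensible, feed 182→25 °C: -4523.5 kJ/min
Outlet flows (mol/min): A 146.22, B 49.784
Sensible, products 25→248 °C: 6569.4 kJ/min
Q = ΔH = 2767.8 kJ/min = 46.13 kW
Heat supplied = 46130 W

Q_in = 46100 W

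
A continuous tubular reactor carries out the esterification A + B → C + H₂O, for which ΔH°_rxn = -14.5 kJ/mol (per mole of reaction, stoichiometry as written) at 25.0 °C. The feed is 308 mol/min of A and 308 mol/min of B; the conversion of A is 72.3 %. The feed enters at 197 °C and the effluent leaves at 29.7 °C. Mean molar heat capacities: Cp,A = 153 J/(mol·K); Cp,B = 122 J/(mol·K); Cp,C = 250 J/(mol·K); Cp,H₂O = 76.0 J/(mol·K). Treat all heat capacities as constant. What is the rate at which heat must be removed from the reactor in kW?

Extent of reaction ξ = 0.723 × 308 = 222.68 mol/min
Reaction term: ξ·ΔH°_rxn = 222.68 × -14.5 = -3228.9 kJ/min
Sensible, feed 197→25 °C: -14568 kJ/min
Outlet flows (mol/min): A 85.316, B 85.316, C 222.68, H₂O 222.68
Sensible, products 25→29.7 °C: 451.47 kJ/min
Q = ΔH = -17346 kJ/min = -289.1 kW
Heat removed = 289.1 kW

Q_out = 289 kW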